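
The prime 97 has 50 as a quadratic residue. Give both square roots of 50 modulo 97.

27, 70

97 ≡ 1 (mod 4), so we find a root by search.
Trying successive values, 27² = 729 ≡ 50 (mod 97). The other root is 97 − 27 = 70.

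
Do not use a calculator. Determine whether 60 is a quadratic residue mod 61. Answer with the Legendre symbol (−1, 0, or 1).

Pull out 2^2: since 61 ≡ 5 (mod 8), (2/61) = -1, so (2/61)^2 = +1.
Reciprocity: 15 ≡ 3 and 61 ≡ 1 (mod 4), so (15/61) = +(61/15).
Reduce top mod 15: now compute (1/15).
Reached (1/15) = 1. Collecting the sign flips along the way, the symbol is +1.

1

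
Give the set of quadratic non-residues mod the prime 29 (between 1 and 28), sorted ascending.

2,3,8,10,11,12,14,15,17,18,19,21,26,27

Square k = 1,…,14 (k and 29−k give the same square):
1²=1, 2²=4, 3²=9, 4²=16, 5²=25, 6²≡7, 7²≡20, 8²≡6, 9²≡23, 10²≡13, 11²≡5, 12²≡28, 13²≡24, 14²≡22 (mod 29).
The residues are {1, 4, 5, 6, 7, 9, 13, 16, 20, 22, 23, 24, 25, 28}; the non-residues are the remaining 14 nonzero classes.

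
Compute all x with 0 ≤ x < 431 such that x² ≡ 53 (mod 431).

22, 409

Since 431 ≡ 3 (mod 4), a square root of 53 is 53^((431+1)/4) = 53^108 mod 431.
Repeated squaring: 53^2≡223, 53^4≡164, 53^8≡174, 53^16≡106, 53^32≡30, 53^64≡38 (mod 431).
53^108 = 53^(64+32+8+4) ≡ 22 (mod 431).
Check: 22² = 484 ≡ 53 (mod 431). The two roots are 22 and 409.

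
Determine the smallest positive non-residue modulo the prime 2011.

2

(2/2011) = −1, so 2 is the smallest positive non-residue mod 2011.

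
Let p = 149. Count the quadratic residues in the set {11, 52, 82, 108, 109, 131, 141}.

1

(11/149) = -1 → non-residue.
(52/149) = -1 → non-residue.
(82/149) = +1 → QR.
(108/149) = -1 → non-residue.
(109/149) = -1 → non-residue.
(131/149) = -1 → non-residue.
(141/149) = -1 → non-residue.
Total quadratic residues among the 7: 1.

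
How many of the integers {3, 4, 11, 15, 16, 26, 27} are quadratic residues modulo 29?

2

(3/29) = -1 → non-residue.
(4/29) = +1 → QR.
(11/29) = -1 → non-residue.
(15/29) = -1 → non-residue.
(16/29) = +1 → QR.
(26/29) = -1 → non-residue.
(27/29) = -1 → non-residue.
Total quadratic residues among the 7: 2.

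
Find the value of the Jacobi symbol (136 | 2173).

1

Pull out 2^3: since 2173 ≡ 5 (mod 8), (2/2173) = -1, so (2/2173)^3 = -1.
Reciprocity: 17 ≡ 1 and 2173 ≡ 1 (mod 4), so (17/2173) = +(2173/17).
Reduce top mod 17: now compute (14/17).
Pull out 2: since 17 ≡ 1 (mod 8), (2/17) = +1.
Reciprocity: 7 ≡ 3 and 17 ≡ 1 (mod 4), so (7/17) = +(17/7).
Reduce top mod 7: now compute (3/7).
Reciprocity: 3 ≡ 3 and 7 ≡ 3 (mod 4), so (3/7) = −(7/3).
Reduce top mod 3: now compute (1/3).
Reached (1/3) = 1. Collecting the sign flips along the way, the symbol is +1.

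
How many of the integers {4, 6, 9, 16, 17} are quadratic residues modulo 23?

4

(4/23) = +1 → QR.
(6/23) = +1 → QR.
(9/23) = +1 → QR.
(16/23) = +1 → QR.
(17/23) = -1 → non-residue.
Total quadratic residues among the 5: 4.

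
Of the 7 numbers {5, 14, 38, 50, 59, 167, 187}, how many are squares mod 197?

(5/197) = -1 → non-residue.
(14/197) = -1 → non-residue.
(38/197) = -1 → non-residue.
(50/197) = -1 → non-residue.
(59/197) = +1 → QR.
(167/197) = -1 → non-residue.
(187/197) = +1 → QR.
Total quadratic residues among the 7: 2.

2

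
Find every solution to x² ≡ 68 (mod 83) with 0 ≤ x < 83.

Since 83 ≡ 3 (mod 4), a square root of 68 is 68^((83+1)/4) = 68^21 mod 83.
Repeated squaring: 68^2≡59, 68^4≡78, 68^8≡25, 68^16≡44 (mod 83).
68^21 = 68^(16+4+1) ≡ 63 (mod 83).
Check: 63² = 3969 ≡ 68 (mod 83). The two roots are 20 and 63.

20, 63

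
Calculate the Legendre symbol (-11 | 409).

First reduce: -11 ≡ 398 (mod 409).
Pull out 2: since 409 ≡ 1 (mod 8), (2/409) = +1.
Reciprocity: 199 ≡ 3 and 409 ≡ 1 (mod 4), so (199/409) = +(409/199).
Reduce top mod 199: now compute (11/199).
Reciprocity: 11 ≡ 3 and 199 ≡ 3 (mod 4), so (11/199) = −(199/11).
Reduce top mod 11: now compute (1/11).
Reached (1/11) = 1. Collecting the sign flips along the way, the symbol is -1.

-1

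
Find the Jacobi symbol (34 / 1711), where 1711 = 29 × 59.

Pull out 2: since 1711 ≡ 7 (mod 8), (2/1711) = +1.
Reciprocity: 17 ≡ 1 and 1711 ≡ 3 (mod 4), so (17/1711) = +(1711/17).
Reduce top mod 17: now compute (11/17).
Reciprocity: 11 ≡ 3 and 17 ≡ 1 (mod 4), so (11/17) = +(17/11).
Reduce top mod 11: now compute (6/11).
Pull out 2: since 11 ≡ 3 (mod 8), (2/11) = -1.
Reciprocity: 3 ≡ 3 and 11 ≡ 3 (mod 4), so (3/11) = −(11/3).
Reduce top mod 3: now compute (2/3).
Pull out 2: since 3 ≡ 3 (mod 8), (2/3) = -1.
Reached (1/3) = 1. Collecting the sign flips along the way, the symbol is -1.

-1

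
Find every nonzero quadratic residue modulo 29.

1, 4, 5, 6, 7, 9, 13, 16, 20, 22, 23, 24, 25, 28

Square k = 1,…,14 (k and 29−k give the same square):
1²=1, 2²=4, 3²=9, 4²=16, 5²=25, 6²≡7, 7²≡20, 8²≡6, 9²≡23, 10²≡13, 11²≡5, 12²≡28, 13²≡24, 14²≡22 (mod 29).
So the quadratic residues mod 29 are {1, 4, 5, 6, 7, 9, 13, 16, 20, 22, 23, 24, 25, 28}.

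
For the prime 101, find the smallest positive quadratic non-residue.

2

(2/101) = −1, so 2 is the smallest positive non-residue mod 101.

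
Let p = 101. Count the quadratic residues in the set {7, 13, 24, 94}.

(7/101) = -1 → non-residue.
(13/101) = +1 → QR.
(24/101) = +1 → QR.
(94/101) = -1 → non-residue.
Total quadratic residues among the 4: 2.

2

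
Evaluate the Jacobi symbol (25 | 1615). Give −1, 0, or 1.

Reciprocity: 25 ≡ 1 and 1615 ≡ 3 (mod 4), so (25/1615) = +(1615/25).
Reduce top mod 25: now compute (15/25).
Reciprocity: 15 ≡ 3 and 25 ≡ 1 (mod 4), so (15/25) = +(25/15).
Reduce top mod 15: now compute (10/15).
Pull out 2: since 15 ≡ 7 (mod 8), (2/15) = +1.
Reciprocity: 5 ≡ 1 and 15 ≡ 3 (mod 4), so (5/15) = +(15/5).
Reduce top mod 5: now compute (0/5).
Top reduces to 0: gcd > 1, so the symbol is 0.

0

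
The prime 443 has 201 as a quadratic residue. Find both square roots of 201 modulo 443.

212, 231

Since 443 ≡ 3 (mod 4), a square root of 201 is 201^((443+1)/4) = 201^111 mod 443.
Repeated squaring: 201^2≡88, 201^4≡213, 201^8≡183, 201^16≡264, 201^32≡145, 201^64≡204 (mod 443).
201^111 = 201^(64+32+8+4+2+1) ≡ 231 (mod 443).
Check: 231² = 53361 ≡ 201 (mod 443). The two roots are 212 and 231.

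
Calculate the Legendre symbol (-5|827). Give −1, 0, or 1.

First reduce: -5 ≡ 822 (mod 827).
Pull out 2: since 827 ≡ 3 (mod 8), (2/827) = -1.
Reciprocity: 411 ≡ 3 and 827 ≡ 3 (mod 4), so (411/827) = −(827/411).
Reduce top mod 411: now compute (5/411).
Reciprocity: 5 ≡ 1 and 411 ≡ 3 (mod 4), so (5/411) = +(411/5).
Reduce top mod 5: now compute (1/5).
Reached (1/5) = 1. Collecting the sign flips along the way, the symbol is +1.

1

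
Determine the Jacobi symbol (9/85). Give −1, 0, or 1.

Reciprocity: 9 ≡ 1 and 85 ≡ 1 (mod 4), so (9/85) = +(85/9).
Reduce top mod 9: now compute (4/9).
Pull out 2^2: since 9 ≡ 1 (mod 8), (2/9) = +1, so (2/9)^2 = +1.
Reached (1/9) = 1. Collecting the sign flips along the way, the symbol is +1.

1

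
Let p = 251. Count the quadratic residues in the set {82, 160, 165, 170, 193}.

(82/251) = -1 → non-residue.
(160/251) = -1 → non-residue.
(165/251) = -1 → non-residue.
(170/251) = -1 → non-residue.
(193/251) = -1 → non-residue.
Total quadratic residues among the 5: 0.

0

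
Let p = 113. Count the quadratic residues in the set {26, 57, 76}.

2

(26/113) = +1 → QR.
(57/113) = +1 → QR.
(76/113) = -1 → non-residue.
Total quadratic residues among the 3: 2.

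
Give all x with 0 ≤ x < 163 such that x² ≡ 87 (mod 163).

Since 163 ≡ 3 (mod 4), a square root of 87 is 87^((163+1)/4) = 87^41 mod 163.
Repeated squaring: 87^2≡71, 87^4≡151, 87^8≡144, 87^16≡35, 87^32≡84 (mod 163).
87^41 = 87^(32+8+1) ≡ 24 (mod 163).
Check: 24² = 576 ≡ 87 (mod 163). The two roots are 24 and 139.

24, 139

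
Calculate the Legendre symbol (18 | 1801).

Pull out 2: since 1801 ≡ 1 (mod 8), (2/1801) = +1.
Reciprocity: 9 ≡ 1 and 1801 ≡ 1 (mod 4), so (9/1801) = +(1801/9).
Reduce top mod 9: now compute (1/9).
Reached (1/9) = 1. Collecting the sign flips along the way, the symbol is +1.

1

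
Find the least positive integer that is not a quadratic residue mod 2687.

5

(2/2687) = +1, so 2 is a residue.
(3/2687) = +1, so 3 is a residue.
(4/2687) = +1, so 4 is a residue.
(5/2687) = −1, so 5 is the smallest positive non-residue mod 2687.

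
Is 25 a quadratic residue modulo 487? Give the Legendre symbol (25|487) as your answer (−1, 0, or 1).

1

Reciprocity: 25 ≡ 1 and 487 ≡ 3 (mod 4), so (25/487) = +(487/25).
Reduce top mod 25: now compute (12/25).
Pull out 2^2: since 25 ≡ 1 (mod 8), (2/25) = +1, so (2/25)^2 = +1.
Reciprocity: 3 ≡ 3 and 25 ≡ 1 (mod 4), so (3/25) = +(25/3).
Reduce top mod 3: now compute (1/3).
Reached (1/3) = 1. Collecting the sign flips along the way, the symbol is +1.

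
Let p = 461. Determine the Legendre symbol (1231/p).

-1

First reduce: 1231 ≡ 309 (mod 461).
Reciprocity: 309 ≡ 1 and 461 ≡ 1 (mod 4), so (309/461) = +(461/309).
Reduce top mod 309: now compute (152/309).
Pull out 2^3: since 309 ≡ 5 (mod 8), (2/309) = -1, so (2/309)^3 = -1.
Reciprocity: 19 ≡ 3 and 309 ≡ 1 (mod 4), so (19/309) = +(309/19).
Reduce top mod 19: now compute (5/19).
Reciprocity: 5 ≡ 1 and 19 ≡ 3 (mod 4), so (5/19) = +(19/5).
Reduce top mod 5: now compute (4/5).
Pull out 2^2: since 5 ≡ 5 (mod 8), (2/5) = -1, so (2/5)^2 = +1.
Reached (1/5) = 1. Collecting the sign flips along the way, the symbol is -1.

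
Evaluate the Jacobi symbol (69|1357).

Reciprocity: 69 ≡ 1 and 1357 ≡ 1 (mod 4), so (69/1357) = +(1357/69).
Reduce top mod 69: now compute (46/69).
Pull out 2: since 69 ≡ 5 (mod 8), (2/69) = -1.
Reciprocity: 23 ≡ 3 and 69 ≡ 1 (mod 4), so (23/69) = +(69/23).
Reduce top mod 23: now compute (0/23).
Top reduces to 0: gcd > 1, so the symbol is 0.

0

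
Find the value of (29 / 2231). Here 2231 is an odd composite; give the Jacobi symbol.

Reciprocity: 29 ≡ 1 and 2231 ≡ 3 (mod 4), so (29/2231) = +(2231/29).
Reduce top mod 29: now compute (27/29).
Reciprocity: 27 ≡ 3 and 29 ≡ 1 (mod 4), so (27/29) = +(29/27).
Reduce top mod 27: now compute (2/27).
Pull out 2: since 27 ≡ 3 (mod 8), (2/27) = -1.
Reached (1/27) = 1. Collecting the sign flips along the way, the symbol is -1.

-1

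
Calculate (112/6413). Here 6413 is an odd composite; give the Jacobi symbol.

1

Pull out 2^4: since 6413 ≡ 5 (mod 8), (2/6413) = -1, so (2/6413)^4 = +1.
Reciprocity: 7 ≡ 3 and 6413 ≡ 1 (mod 4), so (7/6413) = +(6413/7).
Reduce top mod 7: now compute (1/7).
Reached (1/7) = 1. Collecting the sign flips along the way, the symbol is +1.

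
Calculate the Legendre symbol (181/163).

-1

Euler's criterion: (181/163) ≡ 18^81 (mod 163).
18^2 ≡ 161 (mod 163)
18^4 ≡ 4 (mod 163)
18^8 ≡ 16 (mod 163)
18^16 ≡ 93 (mod 163)
18^32 ≡ 10 (mod 163)
18^64 ≡ 100 (mod 163)
18^81 = 18^(64+16+1) ≡ 162 (mod 163).
Result is 162 ≡ −1, so (181/163) = −1.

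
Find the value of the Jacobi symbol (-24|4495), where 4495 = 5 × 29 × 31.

1

First reduce: -24 ≡ 4471 (mod 4495).
Reciprocity: 4471 ≡ 3 and 4495 ≡ 3 (mod 4), so (4471/4495) = −(4495/4471).
Reduce top mod 4471: now compute (24/4471).
Pull out 2^3: since 4471 ≡ 7 (mod 8), (2/4471) = +1, so (2/4471)^3 = +1.
Reciprocity: 3 ≡ 3 and 4471 ≡ 3 (mod 4), so (3/4471) = −(4471/3).
Reduce top mod 3: now compute (1/3).
Reached (1/3) = 1. Collecting the sign flips along the way, the symbol is +1.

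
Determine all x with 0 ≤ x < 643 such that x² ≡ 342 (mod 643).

Since 643 ≡ 3 (mod 4), a square root of 342 is 342^((643+1)/4) = 342^161 mod 643.
Repeated squaring: 342^2≡581, 342^4≡629, 342^8≡196, 342^16≡479, 342^32≡533, 342^64≡526, 342^128≡186 (mod 643).
342^161 = 342^(128+32+1) ≡ 449 (mod 643).
Check: 449² = 201601 ≡ 342 (mod 643). The two roots are 194 and 449.

194, 449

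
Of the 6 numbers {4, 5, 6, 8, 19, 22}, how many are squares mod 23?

(4/23) = +1 → QR.
(5/23) = -1 → non-residue.
(6/23) = +1 → QR.
(8/23) = +1 → QR.
(19/23) = -1 → non-residue.
(22/23) = -1 → non-residue.
Total quadratic residues among the 6: 3.

3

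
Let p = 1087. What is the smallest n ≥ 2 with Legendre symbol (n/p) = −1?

3

(2/1087) = +1, so 2 is a residue.
(3/1087) = −1, so 3 is the smallest positive non-residue mod 1087.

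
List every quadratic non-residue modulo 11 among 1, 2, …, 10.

2 6 7 8 10

Square k = 1,…,5 (k and 11−k give the same square):
1²=1, 2²=4, 3²=9, 4²≡5, 5²≡3 (mod 11).
The residues are {1, 3, 4, 5, 9}; the non-residues are the remaining 5 nonzero classes.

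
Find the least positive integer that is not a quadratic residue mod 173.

(2/173) = −1, so 2 is the smallest positive non-residue mod 173.

2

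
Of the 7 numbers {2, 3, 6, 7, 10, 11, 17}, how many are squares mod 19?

4

(2/19) = -1 → non-residue.
(3/19) = -1 → non-residue.
(6/19) = +1 → QR.
(7/19) = +1 → QR.
(10/19) = -1 → non-residue.
(11/19) = +1 → QR.
(17/19) = +1 → QR.
Total quadratic residues among the 7: 4.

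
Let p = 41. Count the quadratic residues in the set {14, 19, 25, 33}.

(14/41) = -1 → non-residue.
(19/41) = -1 → non-residue.
(25/41) = +1 → QR.
(33/41) = +1 → QR.
Total quadratic residues among the 4: 2.

2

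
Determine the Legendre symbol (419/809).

Reciprocity: 419 ≡ 3 and 809 ≡ 1 (mod 4), so (419/809) = +(809/419).
Reduce top mod 419: now compute (390/419).
Pull out 2: since 419 ≡ 3 (mod 8), (2/419) = -1.
Reciprocity: 195 ≡ 3 and 419 ≡ 3 (mod 4), so (195/419) = −(419/195).
Reduce top mod 195: now compute (29/195).
Reciprocity: 29 ≡ 1 and 195 ≡ 3 (mod 4), so (29/195) = +(195/29).
Reduce top mod 29: now compute (21/29).
Reciprocity: 21 ≡ 1 and 29 ≡ 1 (mod 4), so (21/29) = +(29/21).
Reduce top mod 21: now compute (8/21).
Pull out 2^3: since 21 ≡ 5 (mod 8), (2/21) = -1, so (2/21)^3 = -1.
Reached (1/21) = 1. Collecting the sign flips along the way, the symbol is -1.

-1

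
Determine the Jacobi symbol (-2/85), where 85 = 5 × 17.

-1

First reduce: -2 ≡ 83 (mod 85).
Reciprocity: 83 ≡ 3 and 85 ≡ 1 (mod 4), so (83/85) = +(85/83).
Reduce top mod 83: now compute (2/83).
Pull out 2: since 83 ≡ 3 (mod 8), (2/83) = -1.
Reached (1/83) = 1. Collecting the sign flips along the way, the symbol is -1.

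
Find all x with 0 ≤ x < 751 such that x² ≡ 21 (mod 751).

55, 696

Since 751 ≡ 3 (mod 4), a square root of 21 is 21^((751+1)/4) = 21^188 mod 751.
Repeated squaring: 21^2≡441, 21^4≡723, 21^8≡33, 21^16≡338, 21^32≡92, 21^64≡203, 21^128≡655 (mod 751).
21^188 = 21^(128+32+16+8+4) ≡ 696 (mod 751).
Check: 696² = 484416 ≡ 21 (mod 751). The two roots are 55 and 696.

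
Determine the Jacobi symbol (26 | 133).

Pull out 2: since 133 ≡ 5 (mod 8), (2/133) = -1.
Reciprocity: 13 ≡ 1 and 133 ≡ 1 (mod 4), so (13/133) = +(133/13).
Reduce top mod 13: now compute (3/13).
Reciprocity: 3 ≡ 3 and 13 ≡ 1 (mod 4), so (3/13) = +(13/3).
Reduce top mod 3: now compute (1/3).
Reached (1/3) = 1. Collecting the sign flips along the way, the symbol is -1.

-1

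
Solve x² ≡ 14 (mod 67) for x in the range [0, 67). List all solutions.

Since 67 ≡ 3 (mod 4), a square root of 14 is 14^((67+1)/4) = 14^17 mod 67.
Repeated squaring: 14^2≡62, 14^4≡25, 14^8≡22, 14^16≡15 (mod 67).
14^17 = 14^(16+1) ≡ 9 (mod 67).
Check: 9² = 81 ≡ 14 (mod 67). The two roots are 9 and 58.

9, 58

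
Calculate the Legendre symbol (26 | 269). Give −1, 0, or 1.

Pull out 2: since 269 ≡ 5 (mod 8), (2/269) = -1.
Reciprocity: 13 ≡ 1 and 269 ≡ 1 (mod 4), so (13/269) = +(269/13).
Reduce top mod 13: now compute (9/13).
Reciprocity: 9 ≡ 1 and 13 ≡ 1 (mod 4), so (9/13) = +(13/9).
Reduce top mod 9: now compute (4/9).
Pull out 2^2: since 9 ≡ 1 (mod 8), (2/9) = +1, so (2/9)^2 = +1.
Reached (1/9) = 1. Collecting the sign flips along the way, the symbol is -1.

-1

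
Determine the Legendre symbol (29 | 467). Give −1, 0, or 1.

-1

Euler's criterion: (29/467) ≡ 29^233 (mod 467).
29^2 ≡ 374 (mod 467)
29^4 ≡ 243 (mod 467)
29^8 ≡ 207 (mod 467)
29^16 ≡ 352 (mod 467)
29^32 ≡ 149 (mod 467)
29^64 ≡ 252 (mod 467)
29^128 ≡ 459 (mod 467)
29^233 = 29^(128+64+32+8+1) ≡ 466 (mod 467).
Result is 466 ≡ −1, so (29/467) = −1.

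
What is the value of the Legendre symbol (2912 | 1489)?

First reduce: 2912 ≡ 1423 (mod 1489).
Reciprocity: 1423 ≡ 3 and 1489 ≡ 1 (mod 4), so (1423/1489) = +(1489/1423).
Reduce top mod 1423: now compute (66/1423).
Pull out 2: since 1423 ≡ 7 (mod 8), (2/1423) = +1.
Reciprocity: 33 ≡ 1 and 1423 ≡ 3 (mod 4), so (33/1423) = +(1423/33).
Reduce top mod 33: now compute (4/33).
Pull out 2^2: since 33 ≡ 1 (mod 8), (2/33) = +1, so (2/33)^2 = +1.
Reached (1/33) = 1. Collecting the sign flips along the way, the symbol is +1.

1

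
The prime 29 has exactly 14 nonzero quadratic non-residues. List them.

2, 3, 8, 10, 11, 12, 14, 15, 17, 18, 19, 21, 26, 27

Square k = 1,…,14 (k and 29−k give the same square):
1²=1, 2²=4, 3²=9, 4²=16, 5²=25, 6²≡7, 7²≡20, 8²≡6, 9²≡23, 10²≡13, 11²≡5, 12²≡28, 13²≡24, 14²≡22 (mod 29).
The residues are {1, 4, 5, 6, 7, 9, 13, 16, 20, 22, 23, 24, 25, 28}; the non-residues are the remaining 14 nonzero classes.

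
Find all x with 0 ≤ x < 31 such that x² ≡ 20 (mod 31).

Since 31 ≡ 3 (mod 4), a square root of 20 is 20^((31+1)/4) = 20^8 mod 31.
Repeated squaring: 20^2≡28, 20^4≡9, 20^8≡19 (mod 31).
20^8 = 20^(8) ≡ 19 (mod 31).
Check: 19² = 361 ≡ 20 (mod 31). The two roots are 12 and 19.

12, 19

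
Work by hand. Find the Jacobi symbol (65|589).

Reciprocity: 65 ≡ 1 and 589 ≡ 1 (mod 4), so (65/589) = +(589/65).
Reduce top mod 65: now compute (4/65).
Pull out 2^2: since 65 ≡ 1 (mod 8), (2/65) = +1, so (2/65)^2 = +1.
Reached (1/65) = 1. Collecting the sign flips along the way, the symbol is +1.

1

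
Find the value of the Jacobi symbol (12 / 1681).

Pull out 2^2: since 1681 ≡ 1 (mod 8), (2/1681) = +1, so (2/1681)^2 = +1.
Reciprocity: 3 ≡ 3 and 1681 ≡ 1 (mod 4), so (3/1681) = +(1681/3).
Reduce top mod 3: now compute (1/3).
Reached (1/3) = 1. Collecting the sign flips along the way, the symbol is +1.

1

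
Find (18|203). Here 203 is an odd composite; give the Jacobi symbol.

Pull out 2: since 203 ≡ 3 (mod 8), (2/203) = -1.
Reciprocity: 9 ≡ 1 and 203 ≡ 3 (mod 4), so (9/203) = +(203/9).
Reduce top mod 9: now compute (5/9).
Reciprocity: 5 ≡ 1 and 9 ≡ 1 (mod 4), so (5/9) = +(9/5).
Reduce top mod 5: now compute (4/5).
Pull out 2^2: since 5 ≡ 5 (mod 8), (2/5) = -1, so (2/5)^2 = +1.
Reached (1/5) = 1. Collecting the sign flips along the way, the symbol is -1.

-1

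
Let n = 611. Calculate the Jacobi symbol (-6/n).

First reduce: -6 ≡ 605 (mod 611).
Reciprocity: 605 ≡ 1 and 611 ≡ 3 (mod 4), so (605/611) = +(611/605).
Reduce top mod 605: now compute (6/605).
Pull out 2: since 605 ≡ 5 (mod 8), (2/605) = -1.
Reciprocity: 3 ≡ 3 and 605 ≡ 1 (mod 4), so (3/605) = +(605/3).
Reduce top mod 3: now compute (2/3).
Pull out 2: since 3 ≡ 3 (mod 8), (2/3) = -1.
Reached (1/3) = 1. Collecting the sign flips along the way, the symbol is +1.

1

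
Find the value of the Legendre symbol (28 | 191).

Euler's criterion: (28/191) ≡ 28^95 (mod 191).
28^2 ≡ 20 (mod 191)
28^4 ≡ 18 (mod 191)
28^8 ≡ 133 (mod 191)
28^16 ≡ 117 (mod 191)
28^32 ≡ 128 (mod 191)
28^64 ≡ 149 (mod 191)
28^95 = 28^(64+16+8+4+2+1) ≡ 190 (mod 191).
Result is 190 ≡ −1, so (28/191) = −1.

-1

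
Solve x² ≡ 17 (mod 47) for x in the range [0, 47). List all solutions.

Since 47 ≡ 3 (mod 4), a square root of 17 is 17^((47+1)/4) = 17^12 mod 47.
Repeated squaring: 17^2≡7, 17^4≡2, 17^8≡4 (mod 47).
17^12 = 17^(8+4) ≡ 8 (mod 47).
Check: 8² = 64 ≡ 17 (mod 47). The two roots are 8 and 39.

8, 39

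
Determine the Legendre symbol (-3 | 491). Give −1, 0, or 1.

-1

Euler's criterion: (-3/491) ≡ 488^245 (mod 491).
488^2 ≡ 9 (mod 491)
488^4 ≡ 81 (mod 491)
488^8 ≡ 178 (mod 491)
488^16 ≡ 260 (mod 491)
488^32 ≡ 333 (mod 491)
488^64 ≡ 414 (mod 491)
488^128 ≡ 37 (mod 491)
488^245 = 488^(128+64+32+16+4+1) ≡ 490 (mod 491).
Result is 490 ≡ −1, so (-3/491) = −1.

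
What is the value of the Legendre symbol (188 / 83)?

-1

Euler's criterion: (188/83) ≡ 22^41 (mod 83).
22^2 ≡ 69 (mod 83)
22^4 ≡ 30 (mod 83)
22^8 ≡ 70 (mod 83)
22^16 ≡ 3 (mod 83)
22^32 ≡ 9 (mod 83)
22^41 = 22^(32+8+1) ≡ 82 (mod 83).
Result is 82 ≡ −1, so (188/83) = −1.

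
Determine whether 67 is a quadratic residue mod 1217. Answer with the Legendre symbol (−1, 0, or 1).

-1

Reciprocity: 67 ≡ 3 and 1217 ≡ 1 (mod 4), so (67/1217) = +(1217/67).
Reduce top mod 67: now compute (11/67).
Reciprocity: 11 ≡ 3 and 67 ≡ 3 (mod 4), so (11/67) = −(67/11).
Reduce top mod 11: now compute (1/11).
Reached (1/11) = 1. Collecting the sign flips along the way, the symbol is -1.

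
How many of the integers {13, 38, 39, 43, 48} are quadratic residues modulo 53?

3

(13/53) = +1 → QR.
(38/53) = +1 → QR.
(39/53) = -1 → non-residue.
(43/53) = +1 → QR.
(48/53) = -1 → non-residue.
Total quadratic residues among the 5: 3.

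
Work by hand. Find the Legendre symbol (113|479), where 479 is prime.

Reciprocity: 113 ≡ 1 and 479 ≡ 3 (mod 4), so (113/479) = +(479/113).
Reduce top mod 113: now compute (27/113).
Reciprocity: 27 ≡ 3 and 113 ≡ 1 (mod 4), so (27/113) = +(113/27).
Reduce top mod 27: now compute (5/27).
Reciprocity: 5 ≡ 1 and 27 ≡ 3 (mod 4), so (5/27) = +(27/5).
Reduce top mod 5: now compute (2/5).
Pull out 2: since 5 ≡ 5 (mod 8), (2/5) = -1.
Reached (1/5) = 1. Collecting the sign flips along the way, the symbol is -1.

-1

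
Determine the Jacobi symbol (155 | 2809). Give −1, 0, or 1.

1

Reciprocity: 155 ≡ 3 and 2809 ≡ 1 (mod 4), so (155/2809) = +(2809/155).
Reduce top mod 155: now compute (19/155).
Reciprocity: 19 ≡ 3 and 155 ≡ 3 (mod 4), so (19/155) = −(155/19).
Reduce top mod 19: now compute (3/19).
Reciprocity: 3 ≡ 3 and 19 ≡ 3 (mod 4), so (3/19) = −(19/3).
Reduce top mod 3: now compute (1/3).
Reached (1/3) = 1. Collecting the sign flips along the way, the symbol is +1.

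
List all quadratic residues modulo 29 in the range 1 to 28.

1 4 5 6 7 9 13 16 20 22 23 24 25 28

Square k = 1,…,14 (k and 29−k give the same square):
1²=1, 2²=4, 3²=9, 4²=16, 5²=25, 6²≡7, 7²≡20, 8²≡6, 9²≡23, 10²≡13, 11²≡5, 12²≡28, 13²≡24, 14²≡22 (mod 29).
So the quadratic residues mod 29 are {1, 4, 5, 6, 7, 9, 13, 16, 20, 22, 23, 24, 25, 28}.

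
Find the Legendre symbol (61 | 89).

-1

Reciprocity: 61 ≡ 1 and 89 ≡ 1 (mod 4), so (61/89) = +(89/61).
Reduce top mod 61: now compute (28/61).
Pull out 2^2: since 61 ≡ 5 (mod 8), (2/61) = -1, so (2/61)^2 = +1.
Reciprocity: 7 ≡ 3 and 61 ≡ 1 (mod 4), so (7/61) = +(61/7).
Reduce top mod 7: now compute (5/7).
Reciprocity: 5 ≡ 1 and 7 ≡ 3 (mod 4), so (5/7) = +(7/5).
Reduce top mod 5: now compute (2/5).
Pull out 2: since 5 ≡ 5 (mod 8), (2/5) = -1.
Reached (1/5) = 1. Collecting the sign flips along the way, the symbol is -1.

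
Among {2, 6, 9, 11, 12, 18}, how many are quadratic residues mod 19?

3

(2/19) = -1 → non-residue.
(6/19) = +1 → QR.
(9/19) = +1 → QR.
(11/19) = +1 → QR.
(12/19) = -1 → non-residue.
(18/19) = -1 → non-residue.
Total quadratic residues among the 6: 3.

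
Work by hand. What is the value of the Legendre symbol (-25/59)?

First reduce: -25 ≡ 34 (mod 59).
Pull out 2: since 59 ≡ 3 (mod 8), (2/59) = -1.
Reciprocity: 17 ≡ 1 and 59 ≡ 3 (mod 4), so (17/59) = +(59/17).
Reduce top mod 17: now compute (8/17).
Pull out 2^3: since 17 ≡ 1 (mod 8), (2/17) = +1, so (2/17)^3 = +1.
Reached (1/17) = 1. Collecting the sign flips along the way, the symbol is -1.

-1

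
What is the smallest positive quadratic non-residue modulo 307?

2

(2/307) = −1, so 2 is the smallest positive non-residue mod 307.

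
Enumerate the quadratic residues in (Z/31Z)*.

Square k = 1,…,15 (k and 31−k give the same square):
1²=1, 2²=4, 3²=9, 4²=16, 5²=25, 6²≡5, 7²≡18, 8²≡2, 9²≡19, 10²≡7, 11²≡28, 12²≡20, 13²≡14, 14²≡10, 15²≡8 (mod 31).
So the quadratic residues mod 31 are {1, 2, 4, 5, 7, 8, 9, 10, 14, 16, 18, 19, 20, 25, 28}.

1 2 4 5 7 8 9 10 14 16 18 19 20 25 28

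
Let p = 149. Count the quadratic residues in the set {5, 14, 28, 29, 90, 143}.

4

(5/149) = +1 → QR.
(14/149) = -1 → non-residue.
(28/149) = +1 → QR.
(29/149) = +1 → QR.
(90/149) = -1 → non-residue.
(143/149) = +1 → QR.
Total quadratic residues among the 6: 4.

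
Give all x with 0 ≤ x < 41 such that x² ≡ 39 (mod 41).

41 ≡ 1 (mod 4), so we find a root by search.
Trying successive values, 11² = 121 ≡ 39 (mod 41). The other root is 41 − 11 = 30.

11, 30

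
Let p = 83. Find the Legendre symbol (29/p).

1

Reciprocity: 29 ≡ 1 and 83 ≡ 3 (mod 4), so (29/83) = +(83/29).
Reduce top mod 29: now compute (25/29).
Reciprocity: 25 ≡ 1 and 29 ≡ 1 (mod 4), so (25/29) = +(29/25).
Reduce top mod 25: now compute (4/25).
Pull out 2^2: since 25 ≡ 1 (mod 8), (2/25) = +1, so (2/25)^2 = +1.
Reached (1/25) = 1. Collecting the sign flips along the way, the symbol is +1.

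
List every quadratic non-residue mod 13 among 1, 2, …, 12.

2 5 6 7 8 11

Square k = 1,…,6 (k and 13−k give the same square):
1²=1, 2²=4, 3²=9, 4²≡3, 5²≡12, 6²≡10 (mod 13).
The residues are {1, 3, 4, 9, 10, 12}; the non-residues are the remaining 6 nonzero classes.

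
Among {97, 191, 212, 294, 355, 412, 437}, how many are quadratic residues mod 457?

3

(97/457) = -1 → non-residue.
(191/457) = +1 → QR.
(212/457) = -1 → non-residue.
(294/457) = +1 → QR.
(355/457) = +1 → QR.
(412/457) = -1 → non-residue.
(437/457) = -1 → non-residue.
Total quadratic residues among the 7: 3.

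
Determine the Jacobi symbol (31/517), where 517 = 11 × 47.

Reciprocity: 31 ≡ 3 and 517 ≡ 1 (mod 4), so (31/517) = +(517/31).
Reduce top mod 31: now compute (21/31).
Reciprocity: 21 ≡ 1 and 31 ≡ 3 (mod 4), so (21/31) = +(31/21).
Reduce top mod 21: now compute (10/21).
Pull out 2: since 21 ≡ 5 (mod 8), (2/21) = -1.
Reciprocity: 5 ≡ 1 and 21 ≡ 1 (mod 4), so (5/21) = +(21/5).
Reduce top mod 5: now compute (1/5).
Reached (1/5) = 1. Collecting the sign flips along the way, the symbol is -1.

-1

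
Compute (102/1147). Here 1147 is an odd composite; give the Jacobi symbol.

1

Pull out 2: since 1147 ≡ 3 (mod 8), (2/1147) = -1.
Reciprocity: 51 ≡ 3 and 1147 ≡ 3 (mod 4), so (51/1147) = −(1147/51).
Reduce top mod 51: now compute (25/51).
Reciprocity: 25 ≡ 1 and 51 ≡ 3 (mod 4), so (25/51) = +(51/25).
Reduce top mod 25: now compute (1/25).
Reached (1/25) = 1. Collecting the sign flips along the way, the symbol is +1.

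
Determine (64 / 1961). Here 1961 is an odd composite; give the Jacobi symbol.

1

Pull out 2^6: since 1961 ≡ 1 (mod 8), (2/1961) = +1, so (2/1961)^6 = +1.
Reached (1/1961) = 1. Collecting the sign flips along the way, the symbol is +1.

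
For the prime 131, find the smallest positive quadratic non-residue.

(2/131) = −1, so 2 is the smallest positive non-residue mod 131.

2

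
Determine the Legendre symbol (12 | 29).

Pull out 2^2: since 29 ≡ 5 (mod 8), (2/29) = -1, so (2/29)^2 = +1.
Reciprocity: 3 ≡ 3 and 29 ≡ 1 (mod 4), so (3/29) = +(29/3).
Reduce top mod 3: now compute (2/3).
Pull out 2: since 3 ≡ 3 (mod 8), (2/3) = -1.
Reached (1/3) = 1. Collecting the sign flips along the way, the symbol is -1.

-1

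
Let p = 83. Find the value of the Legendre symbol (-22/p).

1

Euler's criterion: (-22/83) ≡ 61^41 (mod 83).
61^2 ≡ 69 (mod 83)
61^4 ≡ 30 (mod 83)
61^8 ≡ 70 (mod 83)
61^16 ≡ 3 (mod 83)
61^32 ≡ 9 (mod 83)
61^41 = 61^(32+8+1) ≡ 1 (mod 83).
Result is 1, so (-22/83) = 1.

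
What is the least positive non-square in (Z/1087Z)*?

(2/1087) = +1, so 2 is a residue.
(3/1087) = −1, so 3 is the smallest positive non-residue mod 1087.

3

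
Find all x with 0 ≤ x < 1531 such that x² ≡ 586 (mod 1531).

Since 1531 ≡ 3 (mod 4), a square root of 586 is 586^((1531+1)/4) = 586^383 mod 1531.
Repeated squaring: 586^2≡452, 586^4≡681, 586^8≡1399, 586^16≡583, 586^32≡7, 586^64≡49, 586^128≡870, 586^256≡586 (mod 1531).
586^383 = 586^(256+64+32+16+8+4+2+1) ≡ 870 (mod 1531).
Check: 870² = 756900 ≡ 586 (mod 1531). The two roots are 661 and 870.

661, 870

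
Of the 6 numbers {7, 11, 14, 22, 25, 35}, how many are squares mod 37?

(7/37) = +1 → QR.
(11/37) = +1 → QR.
(14/37) = -1 → non-residue.
(22/37) = -1 → non-residue.
(25/37) = +1 → QR.
(35/37) = -1 → non-residue.
Total quadratic residues among the 6: 3.

3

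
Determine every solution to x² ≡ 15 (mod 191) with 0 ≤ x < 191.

46, 145

Since 191 ≡ 3 (mod 4), a square root of 15 is 15^((191+1)/4) = 15^48 mod 191.
Repeated squaring: 15^2≡34, 15^4≡10, 15^8≡100, 15^16≡68, 15^32≡40 (mod 191).
15^48 = 15^(32+16) ≡ 46 (mod 191).
Check: 46² = 2116 ≡ 15 (mod 191). The two roots are 46 and 145.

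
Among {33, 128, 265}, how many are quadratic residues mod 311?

(33/311) = -1 → non-residue.
(128/311) = +1 → QR.
(265/311) = +1 → QR.
Total quadratic residues among the 3: 2.

2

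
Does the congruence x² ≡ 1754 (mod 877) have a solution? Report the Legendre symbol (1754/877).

First reduce: 1754 ≡ 0 (mod 877).
Top reduces to 0: gcd > 1, so the symbol is 0.

0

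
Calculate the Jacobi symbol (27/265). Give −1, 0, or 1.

Reciprocity: 27 ≡ 3 and 265 ≡ 1 (mod 4), so (27/265) = +(265/27).
Reduce top mod 27: now compute (22/27).
Pull out 2: since 27 ≡ 3 (mod 8), (2/27) = -1.
Reciprocity: 11 ≡ 3 and 27 ≡ 3 (mod 4), so (11/27) = −(27/11).
Reduce top mod 11: now compute (5/11).
Reciprocity: 5 ≡ 1 and 11 ≡ 3 (mod 4), so (5/11) = +(11/5).
Reduce top mod 5: now compute (1/5).
Reached (1/5) = 1. Collecting the sign flips along the way, the symbol is +1.

1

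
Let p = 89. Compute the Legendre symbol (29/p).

Reciprocity: 29 ≡ 1 and 89 ≡ 1 (mod 4), so (29/89) = +(89/29).
Reduce top mod 29: now compute (2/29).
Pull out 2: since 29 ≡ 5 (mod 8), (2/29) = -1.
Reached (1/29) = 1. Collecting the sign flips along the way, the symbol is -1.

-1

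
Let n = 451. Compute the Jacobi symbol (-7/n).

-1

First reduce: -7 ≡ 444 (mod 451).
Pull out 2^2: since 451 ≡ 3 (mod 8), (2/451) = -1, so (2/451)^2 = +1.
Reciprocity: 111 ≡ 3 and 451 ≡ 3 (mod 4), so (111/451) = −(451/111).
Reduce top mod 111: now compute (7/111).
Reciprocity: 7 ≡ 3 and 111 ≡ 3 (mod 4), so (7/111) = −(111/7).
Reduce top mod 7: now compute (6/7).
Pull out 2: since 7 ≡ 7 (mod 8), (2/7) = +1.
Reciprocity: 3 ≡ 3 and 7 ≡ 3 (mod 4), so (3/7) = −(7/3).
Reduce top mod 3: now compute (1/3).
Reached (1/3) = 1. Collecting the sign flips along the way, the symbol is -1.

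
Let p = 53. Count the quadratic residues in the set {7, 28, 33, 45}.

(7/53) = +1 → QR.
(28/53) = +1 → QR.
(33/53) = -1 → non-residue.
(45/53) = -1 → non-residue.
Total quadratic residues among the 4: 2.

2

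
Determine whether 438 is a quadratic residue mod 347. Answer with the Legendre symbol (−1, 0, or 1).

-1

First reduce: 438 ≡ 91 (mod 347).
Reciprocity: 91 ≡ 3 and 347 ≡ 3 (mod 4), so (91/347) = −(347/91).
Reduce top mod 91: now compute (74/91).
Pull out 2: since 91 ≡ 3 (mod 8), (2/91) = -1.
Reciprocity: 37 ≡ 1 and 91 ≡ 3 (mod 4), so (37/91) = +(91/37).
Reduce top mod 37: now compute (17/37).
Reciprocity: 17 ≡ 1 and 37 ≡ 1 (mod 4), so (17/37) = +(37/17).
Reduce top mod 17: now compute (3/17).
Reciprocity: 3 ≡ 3 and 17 ≡ 1 (mod 4), so (3/17) = +(17/3).
Reduce top mod 3: now compute (2/3).
Pull out 2: since 3 ≡ 3 (mod 8), (2/3) = -1.
Reached (1/3) = 1. Collecting the sign flips along the way, the symbol is -1.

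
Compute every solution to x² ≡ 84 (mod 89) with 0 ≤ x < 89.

89 ≡ 1 (mod 4), so we find a root by search.
Trying successive values, 23² = 529 ≡ 84 (mod 89). The other root is 89 − 23 = 66.

23, 66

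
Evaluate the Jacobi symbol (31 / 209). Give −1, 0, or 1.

-1

Reciprocity: 31 ≡ 3 and 209 ≡ 1 (mod 4), so (31/209) = +(209/31).
Reduce top mod 31: now compute (23/31).
Reciprocity: 23 ≡ 3 and 31 ≡ 3 (mod 4), so (23/31) = −(31/23).
Reduce top mod 23: now compute (8/23).
Pull out 2^3: since 23 ≡ 7 (mod 8), (2/23) = +1, so (2/23)^3 = +1.
Reached (1/23) = 1. Collecting the sign flips along the way, the symbol is -1.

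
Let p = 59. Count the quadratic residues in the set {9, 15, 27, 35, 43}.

(9/59) = +1 → QR.
(15/59) = +1 → QR.
(27/59) = +1 → QR.
(35/59) = +1 → QR.
(43/59) = -1 → non-residue.
Total quadratic residues among the 5: 4.

4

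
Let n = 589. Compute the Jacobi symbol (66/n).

1

Pull out 2: since 589 ≡ 5 (mod 8), (2/589) = -1.
Reciprocity: 33 ≡ 1 and 589 ≡ 1 (mod 4), so (33/589) = +(589/33).
Reduce top mod 33: now compute (28/33).
Pull out 2^2: since 33 ≡ 1 (mod 8), (2/33) = +1, so (2/33)^2 = +1.
Reciprocity: 7 ≡ 3 and 33 ≡ 1 (mod 4), so (7/33) = +(33/7).
Reduce top mod 7: now compute (5/7).
Reciprocity: 5 ≡ 1 and 7 ≡ 3 (mod 4), so (5/7) = +(7/5).
Reduce top mod 5: now compute (2/5).
Pull out 2: since 5 ≡ 5 (mod 8), (2/5) = -1.
Reached (1/5) = 1. Collecting the sign flips along the way, the symbol is +1.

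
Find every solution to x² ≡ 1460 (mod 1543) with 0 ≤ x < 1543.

Since 1543 ≡ 3 (mod 4), a square root of 1460 is 1460^((1543+1)/4) = 1460^386 mod 1543.
Repeated squaring: 1460^2≡717, 1460^4≡270, 1460^8≡379, 1460^16≡142, 1460^32≡105, 1460^64≡224, 1460^128≡800, 1460^256≡1198 (mod 1543).
1460^386 = 1460^(256+128+2) ≡ 836 (mod 1543).
Check: 836² = 698896 ≡ 1460 (mod 1543). The two roots are 707 and 836.

707, 836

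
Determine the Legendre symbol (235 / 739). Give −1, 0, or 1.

Euler's criterion: (235/739) ≡ 235^369 (mod 739).
235^2 ≡ 539 (mod 739)
235^4 ≡ 94 (mod 739)
235^8 ≡ 707 (mod 739)
235^16 ≡ 285 (mod 739)
235^32 ≡ 674 (mod 739)
235^64 ≡ 530 (mod 739)
235^128 ≡ 80 (mod 739)
235^256 ≡ 488 (mod 739)
235^369 = 235^(256+64+32+16+1) ≡ 738 (mod 739).
Result is 738 ≡ −1, so (235/739) = −1.

-1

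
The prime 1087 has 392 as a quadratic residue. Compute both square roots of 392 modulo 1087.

462, 625

Since 1087 ≡ 3 (mod 4), a square root of 392 is 392^((1087+1)/4) = 392^272 mod 1087.
Repeated squaring: 392^2≡397, 392^4≡1081, 392^8≡36, 392^16≡209, 392^32≡201, 392^64≡182, 392^128≡514, 392^256≡55 (mod 1087).
392^272 = 392^(256+16) ≡ 625 (mod 1087).
Check: 625² = 390625 ≡ 392 (mod 1087). The two roots are 462 and 625.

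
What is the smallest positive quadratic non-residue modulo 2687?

(2/2687) = +1, so 2 is a residue.
(3/2687) = +1, so 3 is a residue.
(4/2687) = +1, so 4 is a residue.
(5/2687) = −1, so 5 is the smallest positive non-residue mod 2687.

5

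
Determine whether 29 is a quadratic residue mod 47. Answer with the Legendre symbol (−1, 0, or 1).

-1

Reciprocity: 29 ≡ 1 and 47 ≡ 3 (mod 4), so (29/47) = +(47/29).
Reduce top mod 29: now compute (18/29).
Pull out 2: since 29 ≡ 5 (mod 8), (2/29) = -1.
Reciprocity: 9 ≡ 1 and 29 ≡ 1 (mod 4), so (9/29) = +(29/9).
Reduce top mod 9: now compute (2/9).
Pull out 2: since 9 ≡ 1 (mod 8), (2/9) = +1.
Reached (1/9) = 1. Collecting the sign flips along the way, the symbol is -1.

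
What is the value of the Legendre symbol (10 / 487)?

-1

Euler's criterion: (10/487) ≡ 10^243 (mod 487).
10^2 ≡ 100 (mod 487)
10^4 ≡ 260 (mod 487)
10^8 ≡ 394 (mod 487)
10^16 ≡ 370 (mod 487)
10^32 ≡ 53 (mod 487)
10^64 ≡ 374 (mod 487)
10^128 ≡ 107 (mod 487)
10^243 = 10^(128+64+32+16+2+1) ≡ 486 (mod 487).
Result is 486 ≡ −1, so (10/487) = −1.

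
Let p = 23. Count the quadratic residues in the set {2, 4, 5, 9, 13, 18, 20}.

5

(2/23) = +1 → QR.
(4/23) = +1 → QR.
(5/23) = -1 → non-residue.
(9/23) = +1 → QR.
(13/23) = +1 → QR.
(18/23) = +1 → QR.
(20/23) = -1 → non-residue.
Total quadratic residues among the 7: 5.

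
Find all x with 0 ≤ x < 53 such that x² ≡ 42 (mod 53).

25, 28

53 ≡ 1 (mod 4), so we find a root by search.
Trying successive values, 25² = 625 ≡ 42 (mod 53). The other root is 53 − 25 = 28.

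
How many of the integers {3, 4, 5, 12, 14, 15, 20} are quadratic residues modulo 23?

3

(3/23) = +1 → QR.
(4/23) = +1 → QR.
(5/23) = -1 → non-residue.
(12/23) = +1 → QR.
(14/23) = -1 → non-residue.
(15/23) = -1 → non-residue.
(20/23) = -1 → non-residue.
Total quadratic residues among the 7: 3.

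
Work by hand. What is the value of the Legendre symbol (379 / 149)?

First reduce: 379 ≡ 81 (mod 149).
Reciprocity: 81 ≡ 1 and 149 ≡ 1 (mod 4), so (81/149) = +(149/81).
Reduce top mod 81: now compute (68/81).
Pull out 2^2: since 81 ≡ 1 (mod 8), (2/81) = +1, so (2/81)^2 = +1.
Reciprocity: 17 ≡ 1 and 81 ≡ 1 (mod 4), so (17/81) = +(81/17).
Reduce top mod 17: now compute (13/17).
Reciprocity: 13 ≡ 1 and 17 ≡ 1 (mod 4), so (13/17) = +(17/13).
Reduce top mod 13: now compute (4/13).
Pull out 2^2: since 13 ≡ 5 (mod 8), (2/13) = -1, so (2/13)^2 = +1.
Reached (1/13) = 1. Collecting the sign flips along the way, the symbol is +1.

1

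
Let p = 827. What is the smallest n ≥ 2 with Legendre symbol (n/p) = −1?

(2/827) = −1, so 2 is the smallest positive non-residue mod 827.

2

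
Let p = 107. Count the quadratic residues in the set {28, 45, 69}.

1

(28/107) = -1 → non-residue.
(45/107) = -1 → non-residue.
(69/107) = +1 → QR.
Total quadratic residues among the 3: 1.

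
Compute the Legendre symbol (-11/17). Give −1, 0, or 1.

-1

First reduce: -11 ≡ 6 (mod 17).
Pull out 2: since 17 ≡ 1 (mod 8), (2/17) = +1.
Reciprocity: 3 ≡ 3 and 17 ≡ 1 (mod 4), so (3/17) = +(17/3).
Reduce top mod 3: now compute (2/3).
Pull out 2: since 3 ≡ 3 (mod 8), (2/3) = -1.
Reached (1/3) = 1. Collecting the sign flips along the way, the symbol is -1.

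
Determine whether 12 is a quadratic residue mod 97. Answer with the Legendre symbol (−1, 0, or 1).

Pull out 2^2: since 97 ≡ 1 (mod 8), (2/97) = +1, so (2/97)^2 = +1.
Reciprocity: 3 ≡ 3 and 97 ≡ 1 (mod 4), so (3/97) = +(97/3).
Reduce top mod 3: now compute (1/3).
Reached (1/3) = 1. Collecting the sign flips along the way, the symbol is +1.

1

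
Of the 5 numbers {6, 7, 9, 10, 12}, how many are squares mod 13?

3

(6/13) = -1 → non-residue.
(7/13) = -1 → non-residue.
(9/13) = +1 → QR.
(10/13) = +1 → QR.
(12/13) = +1 → QR.
Total quadratic residues among the 5: 3.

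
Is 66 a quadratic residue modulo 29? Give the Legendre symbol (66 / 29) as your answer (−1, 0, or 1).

First reduce: 66 ≡ 8 (mod 29).
Pull out 2^3: since 29 ≡ 5 (mod 8), (2/29) = -1, so (2/29)^3 = -1.
Reached (1/29) = 1. Collecting the sign flips along the way, the symbol is -1.

-1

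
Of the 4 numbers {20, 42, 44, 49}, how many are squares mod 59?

2

(20/59) = +1 → QR.
(42/59) = -1 → non-residue.
(44/59) = -1 → non-residue.
(49/59) = +1 → QR.
Total quadratic residues among the 4: 2.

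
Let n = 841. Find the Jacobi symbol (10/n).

Pull out 2: since 841 ≡ 1 (mod 8), (2/841) = +1.
Reciprocity: 5 ≡ 1 and 841 ≡ 1 (mod 4), so (5/841) = +(841/5).
Reduce top mod 5: now compute (1/5).
Reached (1/5) = 1. Collecting the sign flips along the way, the symbol is +1.

1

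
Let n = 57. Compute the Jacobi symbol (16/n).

1

Pull out 2^4: since 57 ≡ 1 (mod 8), (2/57) = +1, so (2/57)^4 = +1.
Reached (1/57) = 1. Collecting the sign flips along the way, the symbol is +1.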